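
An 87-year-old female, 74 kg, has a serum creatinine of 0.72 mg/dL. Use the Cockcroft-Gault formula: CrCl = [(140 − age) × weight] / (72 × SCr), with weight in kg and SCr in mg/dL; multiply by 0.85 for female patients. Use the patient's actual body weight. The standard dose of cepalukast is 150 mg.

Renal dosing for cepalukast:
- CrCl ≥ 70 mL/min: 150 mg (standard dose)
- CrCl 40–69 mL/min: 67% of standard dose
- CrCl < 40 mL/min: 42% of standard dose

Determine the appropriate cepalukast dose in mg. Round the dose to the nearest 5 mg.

CrCl = (140 − 87) × 74 / (72 × 0.72) × 0.85 = 3922.0 / 51.84 × 0.85 ≈ 64.3 mL/min
CrCl ≈ 64 mL/min → bracket 40–69 mL/min.
67% of 150 mg = 100.5 mg → 100 mg

100 mg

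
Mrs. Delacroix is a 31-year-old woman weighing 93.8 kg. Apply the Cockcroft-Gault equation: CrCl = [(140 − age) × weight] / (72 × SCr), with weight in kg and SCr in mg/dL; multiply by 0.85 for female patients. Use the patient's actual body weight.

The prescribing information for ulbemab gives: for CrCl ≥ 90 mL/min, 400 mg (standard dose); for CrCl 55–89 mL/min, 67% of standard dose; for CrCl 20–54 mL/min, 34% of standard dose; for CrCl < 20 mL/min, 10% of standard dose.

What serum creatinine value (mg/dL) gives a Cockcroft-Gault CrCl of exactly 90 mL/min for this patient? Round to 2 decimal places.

1.34 mg/dL

Standard dose requires CrCl ≥ 90 mL/min.
Set (140 − 31) × 93.8 × 0.85 / (72 × SCr) = 90
SCr = (140 − 31) × 93.8 × 0.85 / (72 × 90) = 1.341 mg/dL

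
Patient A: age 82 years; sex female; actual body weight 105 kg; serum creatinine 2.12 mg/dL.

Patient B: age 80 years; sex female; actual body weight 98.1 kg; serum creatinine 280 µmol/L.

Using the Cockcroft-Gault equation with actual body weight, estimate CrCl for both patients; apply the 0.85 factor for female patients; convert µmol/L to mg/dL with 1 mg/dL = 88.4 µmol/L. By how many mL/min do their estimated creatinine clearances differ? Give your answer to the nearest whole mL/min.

12 mL/min

Patient A: CrCl = (140 − 82) × 105 / (72 × 2.12) × 0.85 = 6090.0 / 152.64 × 0.85 ≈ 33.9 mL/min
Patient B: SCr = 280 / 88.4 = 3.167 mg/dL
Patient B: CrCl = (140 − 80) × 98.1 / (72 × 3.167) × 0.85 = 5886.0 / 228.02 × 0.85 ≈ 21.9 mL/min
|33.9 − 21.9| = 12.0 mL/min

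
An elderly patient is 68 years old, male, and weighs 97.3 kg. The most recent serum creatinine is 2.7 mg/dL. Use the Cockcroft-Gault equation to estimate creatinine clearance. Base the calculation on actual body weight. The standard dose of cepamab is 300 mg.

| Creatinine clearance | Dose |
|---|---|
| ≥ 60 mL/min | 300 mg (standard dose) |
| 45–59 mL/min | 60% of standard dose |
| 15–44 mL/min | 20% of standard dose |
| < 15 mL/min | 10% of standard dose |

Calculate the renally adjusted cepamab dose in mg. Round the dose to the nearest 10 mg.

CrCl = (140 − 68) × 97.3 / (72 × 2.7) = 7005.6 / 194.40 ≈ 36.0 mL/min
CrCl ≈ 36 mL/min → bracket 15–44 mL/min.
20% of 300 mg = 60 mg

60 mg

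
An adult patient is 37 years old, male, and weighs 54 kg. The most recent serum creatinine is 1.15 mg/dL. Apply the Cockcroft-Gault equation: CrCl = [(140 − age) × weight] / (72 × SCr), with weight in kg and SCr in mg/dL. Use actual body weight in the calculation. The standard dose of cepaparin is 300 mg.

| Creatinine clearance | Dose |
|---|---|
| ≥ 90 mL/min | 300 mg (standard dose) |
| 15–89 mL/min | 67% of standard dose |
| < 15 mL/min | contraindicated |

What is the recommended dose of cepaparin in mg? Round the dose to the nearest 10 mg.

200 mg

CrCl = (140 − 37) × 54 / (72 × 1.15) = 5562.0 / 82.80 ≈ 67.2 mL/min
CrCl ≈ 67 mL/min → bracket 15–89 mL/min.
67% of 300 mg = 201 mg → 200 mg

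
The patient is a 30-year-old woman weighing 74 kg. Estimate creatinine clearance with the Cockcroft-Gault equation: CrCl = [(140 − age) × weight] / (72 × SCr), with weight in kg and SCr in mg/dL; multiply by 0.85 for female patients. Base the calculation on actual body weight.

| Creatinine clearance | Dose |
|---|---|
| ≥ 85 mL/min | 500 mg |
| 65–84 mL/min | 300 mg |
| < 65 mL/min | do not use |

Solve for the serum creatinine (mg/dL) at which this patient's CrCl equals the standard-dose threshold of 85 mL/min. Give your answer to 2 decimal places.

1.13 mg/dL

Standard dose requires CrCl ≥ 85 mL/min.
Set (140 − 30) × 74 × 0.85 / (72 × SCr) = 85
SCr = (140 − 30) × 74 × 0.85 / (72 × 85) = 1.131 mg/dL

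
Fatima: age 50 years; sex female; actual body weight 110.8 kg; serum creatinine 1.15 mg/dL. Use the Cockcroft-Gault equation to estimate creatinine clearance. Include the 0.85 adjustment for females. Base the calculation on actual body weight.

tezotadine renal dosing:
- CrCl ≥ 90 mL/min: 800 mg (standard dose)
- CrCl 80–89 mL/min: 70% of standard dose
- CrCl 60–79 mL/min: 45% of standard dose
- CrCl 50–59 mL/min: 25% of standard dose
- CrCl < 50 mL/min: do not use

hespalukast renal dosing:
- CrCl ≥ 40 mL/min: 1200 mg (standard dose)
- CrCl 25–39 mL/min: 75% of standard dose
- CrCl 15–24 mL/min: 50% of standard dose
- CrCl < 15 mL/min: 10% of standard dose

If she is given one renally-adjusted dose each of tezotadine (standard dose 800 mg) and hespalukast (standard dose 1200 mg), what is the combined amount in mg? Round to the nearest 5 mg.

2000 mg

CrCl = (140 − 50) × 110.8 / (72 × 1.15) × 0.85 = 9972.0 / 82.80 × 0.85 ≈ 102.4 mL/min
CrCl ≈ 102 mL/min.
tezotadine: ≥ 90 mL/min → 100% of 800 mg = 800 mg.
hespalukast: ≥ 40 mL/min → 100% of 1200 mg = 1200 mg.
Total = 800 + 1200 = 2000 mg.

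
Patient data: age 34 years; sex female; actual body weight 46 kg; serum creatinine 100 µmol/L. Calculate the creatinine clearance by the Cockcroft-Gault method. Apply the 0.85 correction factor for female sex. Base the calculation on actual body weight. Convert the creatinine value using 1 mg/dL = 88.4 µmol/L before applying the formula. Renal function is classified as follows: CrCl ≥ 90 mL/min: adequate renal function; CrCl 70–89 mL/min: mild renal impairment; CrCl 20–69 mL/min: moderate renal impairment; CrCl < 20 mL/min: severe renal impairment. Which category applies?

SCr = 100 / 88.4 = 1.131 mg/dL
CrCl = (140 − 34) × 46 / (72 × 1.131) × 0.85 = 4876.0 / 81.43 × 0.85 ≈ 50.9 mL/min
51 mL/min falls in the 'moderate renal impairment' range.

moderate renal impairment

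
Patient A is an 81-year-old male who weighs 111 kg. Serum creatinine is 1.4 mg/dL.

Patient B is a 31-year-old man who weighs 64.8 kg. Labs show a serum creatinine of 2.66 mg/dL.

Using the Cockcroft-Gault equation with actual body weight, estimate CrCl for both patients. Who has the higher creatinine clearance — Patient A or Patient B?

Patient A

Patient A: CrCl = (140 − 81) × 111 / (72 × 1.4) = 6549.0 / 100.80 ≈ 65.0 mL/min
Patient B: CrCl = (140 − 31) × 64.8 / (72 × 2.66) = 7063.2 / 191.52 ≈ 36.9 mL/min
65.0 vs 36.9 mL/min → Patient A is higher.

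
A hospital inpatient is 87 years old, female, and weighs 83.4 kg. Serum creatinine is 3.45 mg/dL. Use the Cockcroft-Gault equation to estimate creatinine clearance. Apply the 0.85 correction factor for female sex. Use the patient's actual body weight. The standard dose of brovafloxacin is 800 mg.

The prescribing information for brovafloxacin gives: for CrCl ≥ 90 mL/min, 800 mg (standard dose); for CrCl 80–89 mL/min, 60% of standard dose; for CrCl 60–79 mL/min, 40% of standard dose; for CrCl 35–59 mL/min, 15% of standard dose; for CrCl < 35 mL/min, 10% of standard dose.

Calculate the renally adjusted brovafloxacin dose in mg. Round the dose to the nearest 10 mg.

CrCl = (140 − 87) × 83.4 / (72 × 3.45) × 0.85 = 4420.2 / 248.40 × 0.85 ≈ 15.1 mL/min
CrCl ≈ 15 mL/min → bracket < 35 mL/min.
10% of 800 mg = 80 mg

80 mg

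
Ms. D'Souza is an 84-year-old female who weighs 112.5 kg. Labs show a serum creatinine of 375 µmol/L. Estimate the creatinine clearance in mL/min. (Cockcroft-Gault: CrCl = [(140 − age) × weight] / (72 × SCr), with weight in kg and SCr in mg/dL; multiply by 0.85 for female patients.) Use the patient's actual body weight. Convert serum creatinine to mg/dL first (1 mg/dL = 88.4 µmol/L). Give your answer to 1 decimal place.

SCr = 375 / 88.4 = 4.242 mg/dL
CrCl = (140 − 84) × 112.5 / (72 × 4.242) × 0.85 = 6300.0 / 305.42 × 0.85 ≈ 17.5 mL/min

17.5 mL/min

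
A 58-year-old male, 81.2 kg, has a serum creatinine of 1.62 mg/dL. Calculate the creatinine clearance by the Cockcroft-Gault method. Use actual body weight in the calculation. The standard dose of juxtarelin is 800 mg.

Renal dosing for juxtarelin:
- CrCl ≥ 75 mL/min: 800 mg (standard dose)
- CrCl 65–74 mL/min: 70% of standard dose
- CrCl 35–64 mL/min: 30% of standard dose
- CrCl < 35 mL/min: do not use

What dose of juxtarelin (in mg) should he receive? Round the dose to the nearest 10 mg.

240 mg

CrCl = (140 − 58) × 81.2 / (72 × 1.62) = 6658.4 / 116.64 ≈ 57.1 mL/min
CrCl ≈ 57 mL/min → bracket 35–64 mL/min.
30% of 800 mg = 240 mg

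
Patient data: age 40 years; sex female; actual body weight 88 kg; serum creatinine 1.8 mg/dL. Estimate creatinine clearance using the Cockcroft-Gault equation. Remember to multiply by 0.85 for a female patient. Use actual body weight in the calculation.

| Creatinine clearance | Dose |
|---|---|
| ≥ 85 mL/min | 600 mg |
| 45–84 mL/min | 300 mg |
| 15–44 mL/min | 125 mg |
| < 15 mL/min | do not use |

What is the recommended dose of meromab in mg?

CrCl = (140 − 40) × 88 / (72 × 1.8) × 0.85 = 8800.0 / 129.60 × 0.85 ≈ 57.7 mL/min
CrCl ≈ 58 mL/min → bracket 45–84 mL/min.
Dose for this bracket: 300 mg.

300 mg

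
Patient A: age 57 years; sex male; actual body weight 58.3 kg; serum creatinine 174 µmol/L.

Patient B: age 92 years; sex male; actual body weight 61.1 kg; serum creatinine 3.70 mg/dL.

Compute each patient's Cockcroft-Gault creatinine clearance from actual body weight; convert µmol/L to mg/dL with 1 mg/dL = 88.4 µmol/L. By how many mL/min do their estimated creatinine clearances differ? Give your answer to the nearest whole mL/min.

23 mL/min

Patient A: SCr = 174 / 88.4 = 1.968 mg/dL
Patient A: CrCl = (140 − 57) × 58.3 / (72 × 1.968) = 4838.9 / 141.70 ≈ 34.1 mL/min
Patient B: CrCl = (140 − 92) × 61.1 / (72 × 3.7) = 2932.8 / 266.40 ≈ 11.0 mL/min
|34.1 − 11.0| = 23.1 mL/min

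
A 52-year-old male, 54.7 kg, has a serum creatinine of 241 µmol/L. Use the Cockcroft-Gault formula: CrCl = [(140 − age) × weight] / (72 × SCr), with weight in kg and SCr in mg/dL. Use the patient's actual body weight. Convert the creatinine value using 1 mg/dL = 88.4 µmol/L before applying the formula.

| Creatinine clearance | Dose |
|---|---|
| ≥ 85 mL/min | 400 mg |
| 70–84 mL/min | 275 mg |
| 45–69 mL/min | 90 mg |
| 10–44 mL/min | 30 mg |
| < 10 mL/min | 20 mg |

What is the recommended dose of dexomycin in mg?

30 mg

SCr = 241 / 88.4 = 2.726 mg/dL
CrCl = (140 − 52) × 54.7 / (72 × 2.726) = 4813.6 / 196.27 ≈ 24.5 mL/min
CrCl ≈ 25 mL/min → bracket 10–44 mL/min.
Dose for this bracket: 30 mg.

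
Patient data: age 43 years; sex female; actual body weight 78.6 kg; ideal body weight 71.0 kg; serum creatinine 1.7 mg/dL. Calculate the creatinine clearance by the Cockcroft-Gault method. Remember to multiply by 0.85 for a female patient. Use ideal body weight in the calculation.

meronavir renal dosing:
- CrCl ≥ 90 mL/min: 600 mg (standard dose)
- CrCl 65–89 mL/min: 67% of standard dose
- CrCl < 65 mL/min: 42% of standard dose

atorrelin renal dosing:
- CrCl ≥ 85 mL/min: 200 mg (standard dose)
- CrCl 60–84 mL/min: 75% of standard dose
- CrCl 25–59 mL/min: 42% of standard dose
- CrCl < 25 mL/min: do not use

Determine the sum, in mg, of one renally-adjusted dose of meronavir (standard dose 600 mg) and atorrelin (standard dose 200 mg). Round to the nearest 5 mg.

CrCl = (140 − 43) × 71 / (72 × 1.7) × 0.85 = 6887.0 / 122.40 × 0.85 ≈ 47.8 mL/min
CrCl ≈ 48 mL/min.
meronavir: < 65 mL/min → 42% of 600 mg = 252 mg.
atorrelin: 25–59 mL/min → 42% of 200 mg = 84 mg.
Total = 252 + 84 = 336 mg.

335 mg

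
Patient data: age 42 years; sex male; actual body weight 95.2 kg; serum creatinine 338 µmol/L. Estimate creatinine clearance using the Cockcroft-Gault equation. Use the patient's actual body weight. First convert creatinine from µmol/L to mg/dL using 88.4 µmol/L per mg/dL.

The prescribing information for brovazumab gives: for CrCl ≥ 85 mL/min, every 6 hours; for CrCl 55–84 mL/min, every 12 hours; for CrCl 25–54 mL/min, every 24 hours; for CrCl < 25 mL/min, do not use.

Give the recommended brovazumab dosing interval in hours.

SCr = 338 / 88.4 = 3.824 mg/dL
CrCl = (140 − 42) × 95.2 / (72 × 3.824) = 9329.6 / 275.33 ≈ 33.9 mL/min
CrCl ≈ 34 mL/min → bracket 25–54 mL/min → every 24 hours.

every 24 hours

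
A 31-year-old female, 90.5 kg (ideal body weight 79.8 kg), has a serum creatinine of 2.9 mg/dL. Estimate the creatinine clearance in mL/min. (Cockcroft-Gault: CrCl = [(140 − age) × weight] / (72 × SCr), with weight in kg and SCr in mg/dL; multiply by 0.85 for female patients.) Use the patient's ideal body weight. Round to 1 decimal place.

CrCl = (140 − 31) × 79.8 / (72 × 2.9) × 0.85 = 8698.2 / 208.80 × 0.85 ≈ 35.4 mL/min

35.4 mL/min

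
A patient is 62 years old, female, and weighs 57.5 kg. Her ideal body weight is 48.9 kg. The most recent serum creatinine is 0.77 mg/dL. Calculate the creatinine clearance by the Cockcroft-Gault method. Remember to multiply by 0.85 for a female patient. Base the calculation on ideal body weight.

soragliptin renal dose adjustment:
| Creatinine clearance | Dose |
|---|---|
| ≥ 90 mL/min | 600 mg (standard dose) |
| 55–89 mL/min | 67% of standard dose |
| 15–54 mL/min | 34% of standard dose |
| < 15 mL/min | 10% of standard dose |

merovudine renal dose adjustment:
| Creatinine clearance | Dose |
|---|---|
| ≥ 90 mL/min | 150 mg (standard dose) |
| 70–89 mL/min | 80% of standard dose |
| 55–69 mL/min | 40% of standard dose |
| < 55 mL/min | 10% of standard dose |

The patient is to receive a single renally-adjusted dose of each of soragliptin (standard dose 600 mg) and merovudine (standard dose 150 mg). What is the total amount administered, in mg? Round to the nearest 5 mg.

CrCl = (140 − 62) × 48.9 / (72 × 0.77) × 0.85 = 3814.2 / 55.44 × 0.85 ≈ 58.5 mL/min
CrCl ≈ 58 mL/min.
soragliptin: 55–89 mL/min → 67% of 600 mg = 402 mg.
merovudine: 55–69 mL/min → 40% of 150 mg = 60 mg.
Total = 402 + 60 = 462 mg.

460 mg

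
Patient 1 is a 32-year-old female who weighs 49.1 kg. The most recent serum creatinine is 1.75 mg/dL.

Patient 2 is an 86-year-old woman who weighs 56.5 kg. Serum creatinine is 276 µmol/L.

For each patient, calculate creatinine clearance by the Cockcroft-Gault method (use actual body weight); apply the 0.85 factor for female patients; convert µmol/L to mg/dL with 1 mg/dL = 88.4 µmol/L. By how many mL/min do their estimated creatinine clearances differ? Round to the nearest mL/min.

24 mL/min

Patient 1: CrCl = (140 − 32) × 49.1 / (72 × 1.75) × 0.85 = 5302.8 / 126.00 × 0.85 ≈ 35.8 mL/min
Patient 2: SCr = 276 / 88.4 = 3.122 mg/dL
Patient 2: CrCl = (140 − 86) × 56.5 / (72 × 3.122) × 0.85 = 3051.0 / 224.78 × 0.85 ≈ 11.5 mL/min
|35.8 − 11.5| = 24.3 mL/min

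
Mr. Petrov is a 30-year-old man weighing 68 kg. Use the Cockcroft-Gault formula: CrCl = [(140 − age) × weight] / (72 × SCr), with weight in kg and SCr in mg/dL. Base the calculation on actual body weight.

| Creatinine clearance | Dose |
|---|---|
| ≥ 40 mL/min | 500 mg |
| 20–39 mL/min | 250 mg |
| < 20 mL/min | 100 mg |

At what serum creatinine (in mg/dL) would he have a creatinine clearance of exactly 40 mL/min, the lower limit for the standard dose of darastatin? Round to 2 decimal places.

2.60 mg/dL

Standard dose requires CrCl ≥ 40 mL/min.
Set (140 − 30) × 68 / (72 × SCr) = 40
SCr = (140 − 30) × 68 / (72 × 40) = 2.597 mg/dL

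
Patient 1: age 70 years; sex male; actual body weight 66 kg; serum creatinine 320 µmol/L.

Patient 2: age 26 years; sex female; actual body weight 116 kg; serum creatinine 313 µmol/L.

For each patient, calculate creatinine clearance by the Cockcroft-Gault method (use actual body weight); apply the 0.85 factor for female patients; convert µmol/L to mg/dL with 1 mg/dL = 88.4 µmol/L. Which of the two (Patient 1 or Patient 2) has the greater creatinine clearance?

Patient 1: SCr = 320 / 88.4 = 3.62 mg/dL
Patient 1: CrCl = (140 − 70) × 66 / (72 × 3.62) = 4620.0 / 260.64 ≈ 17.7 mL/min
Patient 2: SCr = 313 / 88.4 = 3.541 mg/dL
Patient 2: CrCl = (140 − 26) × 116 / (72 × 3.541) × 0.85 = 13224.0 / 254.95 × 0.85 ≈ 44.1 mL/min
17.7 vs 44.1 mL/min → Patient 2 is higher.

Patient 2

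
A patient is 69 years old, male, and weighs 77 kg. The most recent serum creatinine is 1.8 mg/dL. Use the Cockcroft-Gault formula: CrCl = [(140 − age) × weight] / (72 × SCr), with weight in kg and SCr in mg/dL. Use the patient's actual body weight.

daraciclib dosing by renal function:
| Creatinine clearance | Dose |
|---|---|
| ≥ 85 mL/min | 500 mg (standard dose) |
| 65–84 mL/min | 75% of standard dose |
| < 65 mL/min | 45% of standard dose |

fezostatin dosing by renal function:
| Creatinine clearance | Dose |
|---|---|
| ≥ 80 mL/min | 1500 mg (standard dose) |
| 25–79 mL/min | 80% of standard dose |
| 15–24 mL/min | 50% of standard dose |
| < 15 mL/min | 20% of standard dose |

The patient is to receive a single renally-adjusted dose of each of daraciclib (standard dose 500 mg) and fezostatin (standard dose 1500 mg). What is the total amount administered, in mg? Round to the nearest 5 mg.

CrCl = (140 − 69) × 77 / (72 × 1.8) = 5467.0 / 129.60 ≈ 42.2 mL/min
CrCl ≈ 42 mL/min.
daraciclib: < 65 mL/min → 45% of 500 mg = 225 mg.
fezostatin: 25–79 mL/min → 80% of 1500 mg = 1200 mg.
Total = 225 + 1200 = 1425 mg.

1425 mg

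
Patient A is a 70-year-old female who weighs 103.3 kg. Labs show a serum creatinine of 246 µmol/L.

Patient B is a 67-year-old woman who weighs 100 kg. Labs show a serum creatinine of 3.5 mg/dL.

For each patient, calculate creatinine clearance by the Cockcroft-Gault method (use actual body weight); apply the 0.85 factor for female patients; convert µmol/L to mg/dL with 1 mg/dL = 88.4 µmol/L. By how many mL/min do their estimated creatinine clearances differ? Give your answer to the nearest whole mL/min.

6 mL/min

Patient A: SCr = 246 / 88.4 = 2.783 mg/dL
Patient A: CrCl = (140 − 70) × 103.3 / (72 × 2.783) × 0.85 = 7231.0 / 200.38 × 0.85 ≈ 30.7 mL/min
Patient B: CrCl = (140 − 67) × 100 / (72 × 3.5) × 0.85 = 7300.0 / 252.00 × 0.85 ≈ 24.6 mL/min
|30.7 − 24.6| = 6.1 mL/min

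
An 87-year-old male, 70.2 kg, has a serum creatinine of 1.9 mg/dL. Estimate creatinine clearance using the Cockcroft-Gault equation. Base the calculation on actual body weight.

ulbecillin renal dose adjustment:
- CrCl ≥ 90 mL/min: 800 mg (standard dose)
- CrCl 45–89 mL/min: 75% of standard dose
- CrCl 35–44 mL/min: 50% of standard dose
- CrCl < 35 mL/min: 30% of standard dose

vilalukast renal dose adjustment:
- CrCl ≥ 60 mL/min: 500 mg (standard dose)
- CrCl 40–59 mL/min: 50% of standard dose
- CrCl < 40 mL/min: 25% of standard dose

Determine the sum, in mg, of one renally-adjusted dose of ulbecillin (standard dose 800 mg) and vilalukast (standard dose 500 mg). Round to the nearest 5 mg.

365 mg

CrCl = (140 − 87) × 70.2 / (72 × 1.9) = 3720.6 / 136.80 ≈ 27.2 mL/min
CrCl ≈ 27 mL/min.
ulbecillin: < 35 mL/min → 30% of 800 mg = 240 mg.
vilalukast: < 40 mL/min → 25% of 500 mg = 125 mg.
Total = 240 + 125 = 365 mg.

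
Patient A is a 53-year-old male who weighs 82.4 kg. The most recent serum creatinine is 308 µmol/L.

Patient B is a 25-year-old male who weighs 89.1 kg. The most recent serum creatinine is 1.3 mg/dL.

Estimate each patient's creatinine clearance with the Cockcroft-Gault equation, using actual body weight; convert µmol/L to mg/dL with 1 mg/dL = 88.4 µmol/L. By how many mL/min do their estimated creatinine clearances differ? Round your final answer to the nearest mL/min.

Patient A: SCr = 308 / 88.4 = 3.484 mg/dL
Patient A: CrCl = (140 − 53) × 82.4 / (72 × 3.484) = 7168.8 / 250.85 ≈ 28.6 mL/min
Patient B: CrCl = (140 − 25) × 89.1 / (72 × 1.3) = 10246.5 / 93.60 ≈ 109.5 mL/min
|28.6 − 109.5| = 80.9 mL/min

81 mL/min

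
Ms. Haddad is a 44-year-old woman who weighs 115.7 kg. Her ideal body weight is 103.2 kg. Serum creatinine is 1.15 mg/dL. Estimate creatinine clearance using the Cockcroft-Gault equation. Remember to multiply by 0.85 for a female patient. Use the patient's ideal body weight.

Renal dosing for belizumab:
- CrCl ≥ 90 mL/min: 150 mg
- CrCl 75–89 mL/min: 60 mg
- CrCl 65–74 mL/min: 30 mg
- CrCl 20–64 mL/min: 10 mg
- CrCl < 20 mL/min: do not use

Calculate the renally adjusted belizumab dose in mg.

150 mg

CrCl = (140 − 44) × 103.2 / (72 × 1.15) × 0.85 = 9907.2 / 82.80 × 0.85 ≈ 101.7 mL/min
CrCl ≈ 102 mL/min → bracket ≥ 90 mL/min.
Dose for this bracket: 150 mg.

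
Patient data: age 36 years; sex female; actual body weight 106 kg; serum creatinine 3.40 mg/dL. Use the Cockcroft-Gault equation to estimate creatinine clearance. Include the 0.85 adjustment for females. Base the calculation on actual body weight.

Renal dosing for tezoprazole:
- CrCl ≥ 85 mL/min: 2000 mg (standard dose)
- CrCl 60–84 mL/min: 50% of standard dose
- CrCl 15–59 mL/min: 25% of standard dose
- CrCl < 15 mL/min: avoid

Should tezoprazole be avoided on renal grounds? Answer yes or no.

no

CrCl = (140 − 36) × 106 / (72 × 3.4) × 0.85 = 11024.0 / 244.80 × 0.85 ≈ 38.3 mL/min
CrCl ≈ 38 mL/min, which is ≥ 15 mL/min.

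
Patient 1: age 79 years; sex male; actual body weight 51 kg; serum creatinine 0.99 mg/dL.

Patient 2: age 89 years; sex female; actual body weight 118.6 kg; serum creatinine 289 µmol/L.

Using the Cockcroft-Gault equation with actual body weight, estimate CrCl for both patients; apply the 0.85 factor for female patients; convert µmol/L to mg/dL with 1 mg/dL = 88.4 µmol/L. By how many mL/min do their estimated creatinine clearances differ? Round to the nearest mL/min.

Patient 1: CrCl = (140 − 79) × 51 / (72 × 0.99) = 3111.0 / 71.28 ≈ 43.6 mL/min
Patient 2: SCr = 289 / 88.4 = 3.269 mg/dL
Patient 2: CrCl = (140 − 89) × 118.6 / (72 × 3.269) × 0.85 = 6048.6 / 235.37 × 0.85 ≈ 21.8 mL/min
|43.6 − 21.8| = 21.8 mL/min

22 mL/min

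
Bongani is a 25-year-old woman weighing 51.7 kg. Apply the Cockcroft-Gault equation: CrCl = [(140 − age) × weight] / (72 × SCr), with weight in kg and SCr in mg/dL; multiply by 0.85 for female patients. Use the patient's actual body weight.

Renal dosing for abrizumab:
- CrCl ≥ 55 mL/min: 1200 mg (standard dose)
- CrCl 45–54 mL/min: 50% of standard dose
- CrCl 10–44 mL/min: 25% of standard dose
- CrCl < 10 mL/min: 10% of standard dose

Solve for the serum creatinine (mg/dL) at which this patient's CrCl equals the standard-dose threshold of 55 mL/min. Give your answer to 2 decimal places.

1.28 mg/dL

Standard dose requires CrCl ≥ 55 mL/min.
Set (140 − 25) × 51.7 × 0.85 / (72 × SCr) = 55
SCr = (140 − 25) × 51.7 × 0.85 / (72 × 55) = 1.276 mg/dL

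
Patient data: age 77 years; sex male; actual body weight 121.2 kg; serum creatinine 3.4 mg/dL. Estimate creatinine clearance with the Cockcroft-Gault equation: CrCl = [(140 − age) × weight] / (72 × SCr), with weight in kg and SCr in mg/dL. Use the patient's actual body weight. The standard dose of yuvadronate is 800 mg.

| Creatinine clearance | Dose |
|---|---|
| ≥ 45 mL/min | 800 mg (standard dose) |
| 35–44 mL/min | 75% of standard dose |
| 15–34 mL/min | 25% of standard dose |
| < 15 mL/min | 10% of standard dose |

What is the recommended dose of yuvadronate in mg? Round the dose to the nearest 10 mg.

CrCl = (140 − 77) × 121.2 / (72 × 3.4) = 7635.6 / 244.80 ≈ 31.2 mL/min
CrCl ≈ 31 mL/min → bracket 15–34 mL/min.
25% of 800 mg = 200 mg

200 mg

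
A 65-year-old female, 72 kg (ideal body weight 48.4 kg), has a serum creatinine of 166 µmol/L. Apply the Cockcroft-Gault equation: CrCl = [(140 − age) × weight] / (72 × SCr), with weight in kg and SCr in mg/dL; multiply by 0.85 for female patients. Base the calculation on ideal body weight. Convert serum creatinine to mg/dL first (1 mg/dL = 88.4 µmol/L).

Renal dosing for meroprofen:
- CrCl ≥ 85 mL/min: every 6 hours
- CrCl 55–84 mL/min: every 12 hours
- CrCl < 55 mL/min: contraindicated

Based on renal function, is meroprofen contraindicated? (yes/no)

SCr = 166 / 88.4 = 1.878 mg/dL
CrCl = (140 − 65) × 48.4 / (72 × 1.878) × 0.85 = 3630.0 / 135.22 × 0.85 ≈ 22.8 mL/min
CrCl ≈ 23 mL/min, which is < 55 mL/min.

yes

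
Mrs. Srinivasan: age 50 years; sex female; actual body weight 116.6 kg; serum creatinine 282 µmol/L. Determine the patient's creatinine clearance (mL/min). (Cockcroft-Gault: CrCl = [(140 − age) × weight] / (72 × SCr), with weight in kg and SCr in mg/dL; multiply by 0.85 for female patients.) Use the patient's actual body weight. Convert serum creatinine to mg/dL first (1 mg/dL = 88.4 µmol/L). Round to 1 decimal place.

SCr = 282 / 88.4 = 3.19 mg/dL
CrCl = (140 − 50) × 116.6 / (72 × 3.19) × 0.85 = 10494.0 / 229.68 × 0.85 ≈ 38.8 mL/min

38.8 mL/min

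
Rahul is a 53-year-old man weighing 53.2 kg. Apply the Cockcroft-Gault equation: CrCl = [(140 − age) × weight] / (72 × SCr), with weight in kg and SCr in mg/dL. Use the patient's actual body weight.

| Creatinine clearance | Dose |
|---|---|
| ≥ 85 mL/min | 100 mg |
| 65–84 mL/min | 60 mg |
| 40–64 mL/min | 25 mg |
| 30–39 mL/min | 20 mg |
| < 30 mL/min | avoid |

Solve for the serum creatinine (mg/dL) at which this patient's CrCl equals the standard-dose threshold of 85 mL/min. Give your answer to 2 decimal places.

Standard dose requires CrCl ≥ 85 mL/min.
Set (140 − 53) × 53.2 / (72 × SCr) = 85
SCr = (140 − 53) × 53.2 / (72 × 85) = 0.756 mg/dL

0.76 mg/dL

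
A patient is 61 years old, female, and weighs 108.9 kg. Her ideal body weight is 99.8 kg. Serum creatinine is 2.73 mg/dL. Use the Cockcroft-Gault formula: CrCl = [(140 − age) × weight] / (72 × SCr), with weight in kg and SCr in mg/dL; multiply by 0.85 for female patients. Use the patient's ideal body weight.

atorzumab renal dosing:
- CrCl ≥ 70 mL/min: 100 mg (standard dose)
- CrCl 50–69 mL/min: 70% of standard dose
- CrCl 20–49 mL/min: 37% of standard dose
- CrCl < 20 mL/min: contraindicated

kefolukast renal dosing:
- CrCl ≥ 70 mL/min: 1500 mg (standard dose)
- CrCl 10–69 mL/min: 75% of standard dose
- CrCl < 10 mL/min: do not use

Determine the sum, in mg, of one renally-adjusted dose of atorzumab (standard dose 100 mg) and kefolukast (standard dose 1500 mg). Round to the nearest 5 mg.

1160 mg

CrCl = (140 − 61) × 99.8 / (72 × 2.73) × 0.85 = 7884.2 / 196.56 × 0.85 ≈ 34.1 mL/min
CrCl ≈ 34 mL/min.
atorzumab: 20–49 mL/min → 37% of 100 mg = 37 mg.
kefolukast: 10–69 mL/min → 75% of 1500 mg = 1125 mg.
Total = 37 + 1125 = 1162 mg.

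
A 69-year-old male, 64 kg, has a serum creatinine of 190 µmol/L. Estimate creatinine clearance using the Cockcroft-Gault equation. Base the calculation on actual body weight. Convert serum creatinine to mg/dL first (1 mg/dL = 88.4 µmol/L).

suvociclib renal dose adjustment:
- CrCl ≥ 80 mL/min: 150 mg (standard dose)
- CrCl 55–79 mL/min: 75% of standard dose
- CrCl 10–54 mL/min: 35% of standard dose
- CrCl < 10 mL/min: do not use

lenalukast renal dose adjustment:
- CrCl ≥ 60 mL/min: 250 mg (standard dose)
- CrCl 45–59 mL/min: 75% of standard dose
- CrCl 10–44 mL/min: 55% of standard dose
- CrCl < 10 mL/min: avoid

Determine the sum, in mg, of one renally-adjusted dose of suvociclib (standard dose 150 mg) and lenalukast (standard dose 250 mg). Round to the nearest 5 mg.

190 mg

SCr = 190 / 88.4 = 2.149 mg/dL
CrCl = (140 − 69) × 64 / (72 × 2.149) = 4544.0 / 154.73 ≈ 29.4 mL/min
CrCl ≈ 29 mL/min.
suvociclib: 10–54 mL/min → 35% of 150 mg = 52.5 mg.
lenalukast: 10–44 mL/min → 55% of 250 mg = 137.5 mg.
Total = 52.5 + 137.5 = 190 mg.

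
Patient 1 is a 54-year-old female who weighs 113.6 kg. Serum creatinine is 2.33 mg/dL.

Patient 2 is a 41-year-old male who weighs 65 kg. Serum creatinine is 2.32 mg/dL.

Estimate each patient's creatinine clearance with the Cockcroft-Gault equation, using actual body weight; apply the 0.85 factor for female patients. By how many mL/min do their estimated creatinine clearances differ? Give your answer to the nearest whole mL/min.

11 mL/min

Patient 1: CrCl = (140 − 54) × 113.6 / (72 × 2.33) × 0.85 = 9769.6 / 167.76 × 0.85 ≈ 49.5 mL/min
Patient 2: CrCl = (140 − 41) × 65 / (72 × 2.32) = 6435.0 / 167.04 ≈ 38.5 mL/min
|49.5 − 38.5| = 11.0 mL/min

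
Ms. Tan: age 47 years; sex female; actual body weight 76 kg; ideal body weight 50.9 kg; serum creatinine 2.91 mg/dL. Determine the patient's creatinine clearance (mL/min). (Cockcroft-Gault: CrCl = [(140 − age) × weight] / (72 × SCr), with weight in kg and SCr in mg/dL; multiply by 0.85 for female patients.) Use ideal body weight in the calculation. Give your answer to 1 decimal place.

19.2 mL/min

CrCl = (140 − 47) × 50.9 / (72 × 2.91) × 0.85 = 4733.7 / 209.52 × 0.85 ≈ 19.2 mL/min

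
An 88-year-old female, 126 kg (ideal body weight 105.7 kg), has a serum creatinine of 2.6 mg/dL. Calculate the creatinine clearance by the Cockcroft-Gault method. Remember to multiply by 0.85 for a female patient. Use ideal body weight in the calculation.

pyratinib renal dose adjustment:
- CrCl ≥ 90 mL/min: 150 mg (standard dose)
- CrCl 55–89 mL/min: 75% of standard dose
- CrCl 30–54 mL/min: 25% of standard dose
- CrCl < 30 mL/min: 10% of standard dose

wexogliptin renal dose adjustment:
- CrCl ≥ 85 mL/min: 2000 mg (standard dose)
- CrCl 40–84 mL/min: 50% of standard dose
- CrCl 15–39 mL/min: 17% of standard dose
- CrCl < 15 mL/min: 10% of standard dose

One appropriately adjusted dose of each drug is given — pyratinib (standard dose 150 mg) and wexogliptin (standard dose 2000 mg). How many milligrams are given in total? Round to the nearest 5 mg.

355 mg

CrCl = (140 − 88) × 105.7 / (72 × 2.6) × 0.85 = 5496.4 / 187.20 × 0.85 ≈ 25.0 mL/min
CrCl ≈ 25 mL/min.
pyratinib: < 30 mL/min → 10% of 150 mg = 15 mg.
wexogliptin: 15–39 mL/min → 17% of 2000 mg = 340 mg.
Total = 15 + 340 = 355 mg.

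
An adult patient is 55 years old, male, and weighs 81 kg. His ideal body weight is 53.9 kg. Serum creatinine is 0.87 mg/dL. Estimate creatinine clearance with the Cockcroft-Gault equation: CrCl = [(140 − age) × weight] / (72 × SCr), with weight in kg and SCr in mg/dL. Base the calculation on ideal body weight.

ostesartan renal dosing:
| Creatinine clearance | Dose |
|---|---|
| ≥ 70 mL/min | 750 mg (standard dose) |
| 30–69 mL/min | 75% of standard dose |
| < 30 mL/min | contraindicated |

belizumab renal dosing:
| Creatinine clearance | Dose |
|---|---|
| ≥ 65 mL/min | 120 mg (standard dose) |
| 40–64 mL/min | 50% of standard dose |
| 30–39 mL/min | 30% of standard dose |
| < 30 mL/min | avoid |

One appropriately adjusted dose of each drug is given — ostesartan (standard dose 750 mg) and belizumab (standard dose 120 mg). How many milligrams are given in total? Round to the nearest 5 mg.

870 mg

CrCl = (140 − 55) × 53.9 / (72 × 0.87) = 4581.5 / 62.64 ≈ 73.1 mL/min
CrCl ≈ 73 mL/min.
ostesartan: ≥ 70 mL/min → 100% of 750 mg = 750 mg.
belizumab: ≥ 65 mL/min → 100% of 120 mg = 120 mg.
Total = 750 + 120 = 870 mg.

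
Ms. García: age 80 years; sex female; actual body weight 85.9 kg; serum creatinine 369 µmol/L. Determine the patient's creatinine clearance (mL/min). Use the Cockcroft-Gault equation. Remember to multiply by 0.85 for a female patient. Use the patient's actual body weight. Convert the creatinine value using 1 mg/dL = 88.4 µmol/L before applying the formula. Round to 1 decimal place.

SCr = 369 / 88.4 = 4.174 mg/dL
CrCl = (140 − 80) × 85.9 / (72 × 4.174) × 0.85 = 5154.0 / 300.53 × 0.85 ≈ 14.6 mL/min

14.6 mL/min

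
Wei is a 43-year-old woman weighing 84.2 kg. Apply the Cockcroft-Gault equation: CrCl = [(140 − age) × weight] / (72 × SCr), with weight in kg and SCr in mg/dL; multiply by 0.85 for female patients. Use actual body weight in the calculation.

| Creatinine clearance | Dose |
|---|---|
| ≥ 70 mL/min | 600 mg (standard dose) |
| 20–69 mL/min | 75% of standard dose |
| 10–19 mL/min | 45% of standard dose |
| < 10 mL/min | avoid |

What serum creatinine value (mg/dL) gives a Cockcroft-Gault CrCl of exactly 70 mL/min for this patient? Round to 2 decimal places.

1.38 mg/dL

Standard dose requires CrCl ≥ 70 mL/min.
Set (140 − 43) × 84.2 × 0.85 / (72 × SCr) = 70
SCr = (140 − 43) × 84.2 × 0.85 / (72 × 70) = 1.377 mg/dL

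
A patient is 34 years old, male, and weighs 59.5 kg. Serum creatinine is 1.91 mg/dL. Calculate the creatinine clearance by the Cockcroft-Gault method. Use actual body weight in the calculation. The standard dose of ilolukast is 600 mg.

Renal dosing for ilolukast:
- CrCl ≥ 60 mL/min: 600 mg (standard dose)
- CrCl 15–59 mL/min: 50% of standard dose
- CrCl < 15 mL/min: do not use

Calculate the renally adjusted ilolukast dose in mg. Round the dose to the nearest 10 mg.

CrCl = (140 − 34) × 59.5 / (72 × 1.91) = 6307.0 / 137.52 ≈ 45.9 mL/min
CrCl ≈ 46 mL/min → bracket 15–59 mL/min.
50% of 600 mg = 300 mg

300 mg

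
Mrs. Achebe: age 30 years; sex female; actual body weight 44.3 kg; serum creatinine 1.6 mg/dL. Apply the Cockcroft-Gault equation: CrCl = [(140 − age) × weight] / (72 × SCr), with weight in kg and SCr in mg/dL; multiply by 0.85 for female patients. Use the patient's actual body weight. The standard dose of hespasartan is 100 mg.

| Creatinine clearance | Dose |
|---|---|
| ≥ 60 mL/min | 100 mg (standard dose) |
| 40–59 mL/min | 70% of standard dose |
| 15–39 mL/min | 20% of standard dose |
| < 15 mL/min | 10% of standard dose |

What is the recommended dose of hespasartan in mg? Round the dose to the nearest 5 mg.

CrCl = (140 − 30) × 44.3 / (72 × 1.6) × 0.85 = 4873.0 / 115.20 × 0.85 ≈ 36.0 mL/min
CrCl ≈ 36 mL/min → bracket 15–39 mL/min.
20% of 100 mg = 20 mg

20 mg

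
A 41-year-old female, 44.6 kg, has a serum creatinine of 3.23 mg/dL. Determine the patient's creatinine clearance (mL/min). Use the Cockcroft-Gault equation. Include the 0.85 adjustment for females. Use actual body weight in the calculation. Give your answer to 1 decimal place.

CrCl = (140 − 41) × 44.6 / (72 × 3.23) × 0.85 = 4415.4 / 232.56 × 0.85 ≈ 16.1 mL/min

16.1 mL/min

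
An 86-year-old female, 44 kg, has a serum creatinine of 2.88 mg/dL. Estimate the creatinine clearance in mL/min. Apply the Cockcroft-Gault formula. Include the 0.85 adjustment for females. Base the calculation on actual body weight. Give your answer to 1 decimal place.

9.7 mL/min

CrCl = (140 − 86) × 44 / (72 × 2.88) × 0.85 = 2376.0 / 207.36 × 0.85 ≈ 9.7 mL/min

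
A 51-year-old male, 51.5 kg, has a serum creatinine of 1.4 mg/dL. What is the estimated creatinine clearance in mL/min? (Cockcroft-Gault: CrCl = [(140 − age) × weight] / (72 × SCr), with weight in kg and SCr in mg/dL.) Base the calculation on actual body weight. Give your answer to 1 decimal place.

45.5 mL/min

CrCl = (140 − 51) × 51.5 / (72 × 1.4) = 4583.5 / 100.80 ≈ 45.5 mL/min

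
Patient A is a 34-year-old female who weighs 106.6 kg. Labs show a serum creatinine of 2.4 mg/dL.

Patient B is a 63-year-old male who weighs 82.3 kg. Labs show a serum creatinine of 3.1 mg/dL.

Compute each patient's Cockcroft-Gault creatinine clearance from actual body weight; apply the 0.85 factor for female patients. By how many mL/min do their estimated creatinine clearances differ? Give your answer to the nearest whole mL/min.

Patient A: CrCl = (140 − 34) × 106.6 / (72 × 2.4) × 0.85 = 11299.6 / 172.80 × 0.85 ≈ 55.6 mL/min
Patient B: CrCl = (140 − 63) × 82.3 / (72 × 3.1) = 6337.1 / 223.20 ≈ 28.4 mL/min
|55.6 − 28.4| = 27.2 mL/min

27 mL/min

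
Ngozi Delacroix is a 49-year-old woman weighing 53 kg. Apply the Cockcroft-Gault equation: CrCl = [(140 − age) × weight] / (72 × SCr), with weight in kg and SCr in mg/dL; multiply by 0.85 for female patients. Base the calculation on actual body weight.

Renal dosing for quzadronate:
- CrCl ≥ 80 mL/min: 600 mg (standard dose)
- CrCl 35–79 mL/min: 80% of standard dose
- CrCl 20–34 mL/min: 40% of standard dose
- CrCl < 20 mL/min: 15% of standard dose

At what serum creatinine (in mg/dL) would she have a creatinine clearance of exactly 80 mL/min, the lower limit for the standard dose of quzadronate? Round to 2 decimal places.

0.71 mg/dL

Standard dose requires CrCl ≥ 80 mL/min.
Set (140 − 49) × 53 × 0.85 / (72 × SCr) = 80
SCr = (140 − 49) × 53 × 0.85 / (72 × 80) = 0.712 mg/dL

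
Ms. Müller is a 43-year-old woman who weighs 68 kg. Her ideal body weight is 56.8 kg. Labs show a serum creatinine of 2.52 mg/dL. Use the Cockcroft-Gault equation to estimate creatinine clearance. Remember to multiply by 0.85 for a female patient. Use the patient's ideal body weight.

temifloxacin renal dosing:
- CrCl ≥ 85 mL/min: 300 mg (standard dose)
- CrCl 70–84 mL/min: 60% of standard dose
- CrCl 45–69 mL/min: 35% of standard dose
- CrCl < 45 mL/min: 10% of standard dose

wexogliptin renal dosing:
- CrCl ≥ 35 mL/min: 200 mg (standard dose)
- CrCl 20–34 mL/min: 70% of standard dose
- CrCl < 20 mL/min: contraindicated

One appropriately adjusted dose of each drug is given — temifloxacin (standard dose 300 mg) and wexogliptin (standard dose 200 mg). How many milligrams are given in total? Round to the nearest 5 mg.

170 mg

CrCl = (140 − 43) × 56.8 / (72 × 2.52) × 0.85 = 5509.6 / 181.44 × 0.85 ≈ 25.8 mL/min
CrCl ≈ 26 mL/min.
temifloxacin: < 45 mL/min → 10% of 300 mg = 30 mg.
wexogliptin: 20–34 mL/min → 70% of 200 mg = 140 mg.
Total = 30 + 140 = 170 mg.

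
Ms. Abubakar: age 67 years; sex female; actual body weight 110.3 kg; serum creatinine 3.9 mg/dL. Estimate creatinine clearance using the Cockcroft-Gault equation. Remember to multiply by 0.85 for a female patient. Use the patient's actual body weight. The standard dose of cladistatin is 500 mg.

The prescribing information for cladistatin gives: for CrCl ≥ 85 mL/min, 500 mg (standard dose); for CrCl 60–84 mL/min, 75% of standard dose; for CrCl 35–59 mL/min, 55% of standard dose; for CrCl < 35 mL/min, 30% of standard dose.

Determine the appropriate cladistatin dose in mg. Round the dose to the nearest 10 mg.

150 mg

CrCl = (140 − 67) × 110.3 / (72 × 3.9) × 0.85 = 8051.9 / 280.80 × 0.85 ≈ 24.4 mL/min
CrCl ≈ 24 mL/min → bracket < 35 mL/min.
30% of 500 mg = 150 mg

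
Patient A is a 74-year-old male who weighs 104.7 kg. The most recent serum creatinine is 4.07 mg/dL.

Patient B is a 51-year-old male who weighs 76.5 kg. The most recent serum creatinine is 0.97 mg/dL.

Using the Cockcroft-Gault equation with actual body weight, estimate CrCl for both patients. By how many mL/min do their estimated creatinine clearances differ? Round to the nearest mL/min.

74 mL/min

Patient A: CrCl = (140 − 74) × 104.7 / (72 × 4.07) = 6910.2 / 293.04 ≈ 23.6 mL/min
Patient B: CrCl = (140 − 51) × 76.5 / (72 × 0.97) = 6808.5 / 69.84 ≈ 97.5 mL/min
|23.6 − 97.5| = 73.9 mL/min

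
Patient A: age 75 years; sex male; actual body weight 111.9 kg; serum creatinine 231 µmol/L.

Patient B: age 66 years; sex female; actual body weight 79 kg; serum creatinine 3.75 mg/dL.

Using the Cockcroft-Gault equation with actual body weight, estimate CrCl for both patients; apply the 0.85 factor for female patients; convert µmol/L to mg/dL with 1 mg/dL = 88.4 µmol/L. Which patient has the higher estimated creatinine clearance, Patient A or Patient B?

Patient A

Patient A: SCr = 231 / 88.4 = 2.613 mg/dL
Patient A: CrCl = (140 − 75) × 111.9 / (72 × 2.613) = 7273.5 / 188.14 ≈ 38.7 mL/min
Patient B: CrCl = (140 − 66) × 79 / (72 × 3.75) × 0.85 = 5846.0 / 270.00 × 0.85 ≈ 18.4 mL/min
38.7 vs 18.4 mL/min → Patient A is higher.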